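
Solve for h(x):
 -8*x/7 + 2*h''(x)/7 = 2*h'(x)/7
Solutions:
 h(x) = C1 + C2*exp(x) - 2*x^2 - 4*x


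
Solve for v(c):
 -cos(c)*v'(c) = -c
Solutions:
 v(c) = C1 + Integral(c/cos(c), c)


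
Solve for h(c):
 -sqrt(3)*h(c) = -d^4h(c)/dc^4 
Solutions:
 h(c) = C1*exp(-3^(1/8)*c) + C2*exp(3^(1/8)*c) + C3*sin(3^(1/8)*c) + C4*cos(3^(1/8)*c)


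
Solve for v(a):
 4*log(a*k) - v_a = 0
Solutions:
 v(a) = C1 + 4*a*log(a*k) - 4*a


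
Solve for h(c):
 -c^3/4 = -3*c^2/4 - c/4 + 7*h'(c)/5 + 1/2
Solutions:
 h(c) = C1 - 5*c^4/112 + 5*c^3/28 + 5*c^2/56 - 5*c/14


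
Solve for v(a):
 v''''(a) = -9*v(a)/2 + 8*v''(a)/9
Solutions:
 v(a) = (C1*sin(2^(3/4)*sqrt(3)*a*sin(atan(sqrt(1394)/8)/2)/2) + C2*cos(2^(3/4)*sqrt(3)*a*sin(atan(sqrt(1394)/8)/2)/2))*exp(-2^(3/4)*sqrt(3)*a*cos(atan(sqrt(1394)/8)/2)/2) + (C3*sin(2^(3/4)*sqrt(3)*a*sin(atan(sqrt(1394)/8)/2)/2) + C4*cos(2^(3/4)*sqrt(3)*a*sin(atan(sqrt(1394)/8)/2)/2))*exp(2^(3/4)*sqrt(3)*a*cos(atan(sqrt(1394)/8)/2)/2)


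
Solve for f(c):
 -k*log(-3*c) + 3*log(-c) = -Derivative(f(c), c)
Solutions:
 f(c) = C1 + c*(k - 3)*log(-c) + c*(-k + k*log(3) + 3)


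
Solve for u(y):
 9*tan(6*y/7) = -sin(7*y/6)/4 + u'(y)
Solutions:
 u(y) = C1 - 21*log(cos(6*y/7))/2 - 3*cos(7*y/6)/14


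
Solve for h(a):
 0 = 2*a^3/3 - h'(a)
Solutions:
 h(a) = C1 + a^4/6


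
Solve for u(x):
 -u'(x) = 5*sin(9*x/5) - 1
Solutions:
 u(x) = C1 + x + 25*cos(9*x/5)/9


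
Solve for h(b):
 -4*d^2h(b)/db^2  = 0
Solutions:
 h(b) = C1 + C2*b


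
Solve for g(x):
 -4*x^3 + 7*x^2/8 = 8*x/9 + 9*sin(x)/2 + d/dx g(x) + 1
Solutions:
 g(x) = C1 - x^4 + 7*x^3/24 - 4*x^2/9 - x + 9*cos(x)/2


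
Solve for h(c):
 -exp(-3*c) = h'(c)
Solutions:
 h(c) = C1 + exp(-3*c)/3


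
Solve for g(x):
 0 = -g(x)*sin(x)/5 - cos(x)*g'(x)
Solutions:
 g(x) = C1*cos(x)^(1/5)


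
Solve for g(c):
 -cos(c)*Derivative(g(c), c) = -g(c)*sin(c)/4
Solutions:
 g(c) = C1/cos(c)^(1/4)


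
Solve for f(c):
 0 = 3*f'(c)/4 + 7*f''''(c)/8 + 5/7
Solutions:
 f(c) = C1 + C4*exp(-6^(1/3)*7^(2/3)*c/7) - 20*c/21 + (C2*sin(2^(1/3)*3^(5/6)*7^(2/3)*c/14) + C3*cos(2^(1/3)*3^(5/6)*7^(2/3)*c/14))*exp(6^(1/3)*7^(2/3)*c/14)


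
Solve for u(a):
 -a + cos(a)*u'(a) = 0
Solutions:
 u(a) = C1 + Integral(a/cos(a), a)


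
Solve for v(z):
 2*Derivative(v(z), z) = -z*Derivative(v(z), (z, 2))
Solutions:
 v(z) = C1 + C2/z


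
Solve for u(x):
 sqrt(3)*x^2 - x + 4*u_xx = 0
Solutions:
 u(x) = C1 + C2*x - sqrt(3)*x^4/48 + x^3/24


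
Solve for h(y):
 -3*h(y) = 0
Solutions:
 h(y) = 0


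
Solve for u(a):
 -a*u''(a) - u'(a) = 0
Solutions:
 u(a) = C1 + C2*log(a)


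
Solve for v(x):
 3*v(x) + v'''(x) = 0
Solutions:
 v(x) = C3*exp(-3^(1/3)*x) + (C1*sin(3^(5/6)*x/2) + C2*cos(3^(5/6)*x/2))*exp(3^(1/3)*x/2)


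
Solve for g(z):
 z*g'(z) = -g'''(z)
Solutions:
 g(z) = C1 + Integral(C2*airyai(-z) + C3*airybi(-z), z)


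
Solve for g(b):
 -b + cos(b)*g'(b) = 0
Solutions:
 g(b) = C1 + Integral(b/cos(b), b)


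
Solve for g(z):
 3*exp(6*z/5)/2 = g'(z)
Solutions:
 g(z) = C1 + 5*exp(6*z/5)/4


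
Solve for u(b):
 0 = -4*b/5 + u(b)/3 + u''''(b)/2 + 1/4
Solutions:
 u(b) = 12*b/5 + (C1*sin(6^(3/4)*b/6) + C2*cos(6^(3/4)*b/6))*exp(-6^(3/4)*b/6) + (C3*sin(6^(3/4)*b/6) + C4*cos(6^(3/4)*b/6))*exp(6^(3/4)*b/6) - 3/4


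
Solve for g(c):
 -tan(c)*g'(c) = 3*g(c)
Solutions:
 g(c) = C1/sin(c)^3


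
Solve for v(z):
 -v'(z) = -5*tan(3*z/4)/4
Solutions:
 v(z) = C1 - 5*log(cos(3*z/4))/3


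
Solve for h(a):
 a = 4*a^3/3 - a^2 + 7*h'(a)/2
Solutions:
 h(a) = C1 - 2*a^4/21 + 2*a^3/21 + a^2/7


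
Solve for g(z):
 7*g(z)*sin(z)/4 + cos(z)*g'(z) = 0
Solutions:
 g(z) = C1*cos(z)^(7/4)


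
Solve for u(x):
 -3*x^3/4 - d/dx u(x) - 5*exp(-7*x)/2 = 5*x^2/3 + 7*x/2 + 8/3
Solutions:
 u(x) = C1 - 3*x^4/16 - 5*x^3/9 - 7*x^2/4 - 8*x/3 + 5*exp(-7*x)/14


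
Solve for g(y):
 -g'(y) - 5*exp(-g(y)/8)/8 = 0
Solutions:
 g(y) = 8*log(C1 - 5*y/64)


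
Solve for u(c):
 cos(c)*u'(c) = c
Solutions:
 u(c) = C1 + Integral(c/cos(c), c)


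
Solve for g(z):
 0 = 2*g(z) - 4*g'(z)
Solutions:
 g(z) = C1*exp(z/2)


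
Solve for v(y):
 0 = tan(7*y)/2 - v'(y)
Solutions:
 v(y) = C1 - log(cos(7*y))/14


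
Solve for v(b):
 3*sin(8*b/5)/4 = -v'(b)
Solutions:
 v(b) = C1 + 15*cos(8*b/5)/32


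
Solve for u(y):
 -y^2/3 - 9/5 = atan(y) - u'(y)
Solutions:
 u(y) = C1 + y^3/9 + y*atan(y) + 9*y/5 - log(y^2 + 1)/2


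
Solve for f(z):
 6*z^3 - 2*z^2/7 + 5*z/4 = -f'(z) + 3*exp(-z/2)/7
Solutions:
 f(z) = C1 - 3*z^4/2 + 2*z^3/21 - 5*z^2/8 - 6*exp(-z/2)/7


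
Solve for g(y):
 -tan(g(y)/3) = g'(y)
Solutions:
 g(y) = -3*asin(C1*exp(-y/3)) + 3*pi
 g(y) = 3*asin(C1*exp(-y/3))


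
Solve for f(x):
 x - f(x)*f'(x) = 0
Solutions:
 f(x) = -sqrt(C1 + x^2)
 f(x) = sqrt(C1 + x^2)


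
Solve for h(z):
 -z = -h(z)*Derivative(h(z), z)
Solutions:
 h(z) = -sqrt(C1 + z^2)
 h(z) = sqrt(C1 + z^2)


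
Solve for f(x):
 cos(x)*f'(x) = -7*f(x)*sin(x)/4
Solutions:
 f(x) = C1*cos(x)^(7/4)


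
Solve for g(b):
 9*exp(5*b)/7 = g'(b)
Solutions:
 g(b) = C1 + 9*exp(5*b)/35


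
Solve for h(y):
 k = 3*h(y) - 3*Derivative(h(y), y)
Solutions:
 h(y) = C1*exp(y) + k/3


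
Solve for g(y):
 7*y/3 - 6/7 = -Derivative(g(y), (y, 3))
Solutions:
 g(y) = C1 + C2*y + C3*y^2 - 7*y^4/72 + y^3/7


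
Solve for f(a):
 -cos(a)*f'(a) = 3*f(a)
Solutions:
 f(a) = C1*(sin(a) - 1)^(3/2)/(sin(a) + 1)^(3/2)


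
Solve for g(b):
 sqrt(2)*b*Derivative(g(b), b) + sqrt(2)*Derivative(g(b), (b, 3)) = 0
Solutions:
 g(b) = C1 + Integral(C2*airyai(-b) + C3*airybi(-b), b)


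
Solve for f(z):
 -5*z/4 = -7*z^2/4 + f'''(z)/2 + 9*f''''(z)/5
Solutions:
 f(z) = C1 + C2*z + C3*z^2 + C4*exp(-5*z/18) + 7*z^5/120 - 277*z^4/240 + 831*z^3/50


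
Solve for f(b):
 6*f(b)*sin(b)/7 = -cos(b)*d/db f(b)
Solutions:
 f(b) = C1*cos(b)^(6/7)


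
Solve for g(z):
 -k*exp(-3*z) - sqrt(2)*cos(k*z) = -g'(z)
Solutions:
 g(z) = C1 - k*exp(-3*z)/3 + sqrt(2)*sin(k*z)/k


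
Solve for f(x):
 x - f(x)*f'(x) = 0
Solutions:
 f(x) = -sqrt(C1 + x^2)
 f(x) = sqrt(C1 + x^2)


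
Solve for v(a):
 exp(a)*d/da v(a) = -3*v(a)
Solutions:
 v(a) = C1*exp(3*exp(-a))


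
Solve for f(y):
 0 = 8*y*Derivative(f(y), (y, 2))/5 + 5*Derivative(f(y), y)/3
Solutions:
 f(y) = C1 + C2/y^(1/24)


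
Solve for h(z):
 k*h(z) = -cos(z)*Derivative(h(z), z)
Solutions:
 h(z) = C1*exp(k*(log(sin(z) - 1) - log(sin(z) + 1))/2)


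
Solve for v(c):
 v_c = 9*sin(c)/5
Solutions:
 v(c) = C1 - 9*cos(c)/5


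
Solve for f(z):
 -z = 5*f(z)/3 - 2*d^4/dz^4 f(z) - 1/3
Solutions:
 f(z) = C1*exp(-5^(1/4)*6^(3/4)*z/6) + C2*exp(5^(1/4)*6^(3/4)*z/6) + C3*sin(5^(1/4)*6^(3/4)*z/6) + C4*cos(5^(1/4)*6^(3/4)*z/6) - 3*z/5 + 1/5


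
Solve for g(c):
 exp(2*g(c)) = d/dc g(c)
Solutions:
 g(c) = log(-sqrt(-1/(C1 + c))) - log(2)/2
 g(c) = log(-1/(C1 + c))/2 - log(2)/2


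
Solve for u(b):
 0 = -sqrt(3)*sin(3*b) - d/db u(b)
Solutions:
 u(b) = C1 + sqrt(3)*cos(3*b)/3


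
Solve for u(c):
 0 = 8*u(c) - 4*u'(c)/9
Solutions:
 u(c) = C1*exp(18*c)


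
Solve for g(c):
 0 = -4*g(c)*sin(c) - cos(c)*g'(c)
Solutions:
 g(c) = C1*cos(c)^4


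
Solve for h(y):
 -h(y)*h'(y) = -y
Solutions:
 h(y) = -sqrt(C1 + y^2)
 h(y) = sqrt(C1 + y^2)


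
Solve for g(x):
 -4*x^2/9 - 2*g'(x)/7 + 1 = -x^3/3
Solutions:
 g(x) = C1 + 7*x^4/24 - 14*x^3/27 + 7*x/2


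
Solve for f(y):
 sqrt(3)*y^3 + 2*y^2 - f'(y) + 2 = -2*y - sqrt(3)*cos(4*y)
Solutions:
 f(y) = C1 + sqrt(3)*y^4/4 + 2*y^3/3 + y^2 + 2*y + sqrt(3)*sin(4*y)/4


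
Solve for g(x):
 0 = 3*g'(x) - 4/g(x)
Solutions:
 g(x) = -sqrt(C1 + 24*x)/3
 g(x) = sqrt(C1 + 24*x)/3


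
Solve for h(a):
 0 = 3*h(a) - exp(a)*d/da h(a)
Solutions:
 h(a) = C1*exp(-3*exp(-a))


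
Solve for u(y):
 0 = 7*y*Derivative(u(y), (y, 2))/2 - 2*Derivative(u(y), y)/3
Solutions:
 u(y) = C1 + C2*y^(25/21)


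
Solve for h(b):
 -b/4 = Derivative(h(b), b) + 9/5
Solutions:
 h(b) = C1 - b^2/8 - 9*b/5


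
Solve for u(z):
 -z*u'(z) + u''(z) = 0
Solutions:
 u(z) = C1 + C2*erfi(sqrt(2)*z/2)


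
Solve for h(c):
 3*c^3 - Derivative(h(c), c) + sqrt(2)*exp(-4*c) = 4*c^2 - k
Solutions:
 h(c) = C1 + 3*c^4/4 - 4*c^3/3 + c*k - sqrt(2)*exp(-4*c)/4


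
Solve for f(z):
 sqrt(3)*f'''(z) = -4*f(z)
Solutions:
 f(z) = C3*exp(-2^(2/3)*3^(5/6)*z/3) + (C1*sin(2^(2/3)*3^(1/3)*z/2) + C2*cos(2^(2/3)*3^(1/3)*z/2))*exp(2^(2/3)*3^(5/6)*z/6)


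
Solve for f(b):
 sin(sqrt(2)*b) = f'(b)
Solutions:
 f(b) = C1 - sqrt(2)*cos(sqrt(2)*b)/2


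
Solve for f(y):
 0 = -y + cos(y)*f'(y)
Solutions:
 f(y) = C1 + Integral(y/cos(y), y)


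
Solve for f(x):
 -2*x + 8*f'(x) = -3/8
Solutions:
 f(x) = C1 + x^2/8 - 3*x/64


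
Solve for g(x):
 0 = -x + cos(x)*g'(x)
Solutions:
 g(x) = C1 + Integral(x/cos(x), x)


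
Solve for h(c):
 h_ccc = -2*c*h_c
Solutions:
 h(c) = C1 + Integral(C2*airyai(-2^(1/3)*c) + C3*airybi(-2^(1/3)*c), c)


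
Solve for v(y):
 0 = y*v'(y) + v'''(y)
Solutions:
 v(y) = C1 + Integral(C2*airyai(-y) + C3*airybi(-y), y)


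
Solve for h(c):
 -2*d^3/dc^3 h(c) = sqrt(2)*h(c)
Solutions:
 h(c) = C3*exp(-2^(5/6)*c/2) + (C1*sin(2^(5/6)*sqrt(3)*c/4) + C2*cos(2^(5/6)*sqrt(3)*c/4))*exp(2^(5/6)*c/4)


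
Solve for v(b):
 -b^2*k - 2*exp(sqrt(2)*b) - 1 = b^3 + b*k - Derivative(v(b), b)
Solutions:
 v(b) = C1 + b^4/4 + b^3*k/3 + b^2*k/2 + b + sqrt(2)*exp(sqrt(2)*b)


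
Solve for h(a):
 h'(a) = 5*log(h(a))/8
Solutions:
 li(h(a)) = C1 + 5*a/8


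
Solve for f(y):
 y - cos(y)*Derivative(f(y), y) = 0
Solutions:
 f(y) = C1 + Integral(y/cos(y), y)


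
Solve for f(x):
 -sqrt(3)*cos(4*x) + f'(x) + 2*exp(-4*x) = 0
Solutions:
 f(x) = C1 + sqrt(3)*sin(4*x)/4 + exp(-4*x)/2


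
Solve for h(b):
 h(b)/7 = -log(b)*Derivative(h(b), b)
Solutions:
 h(b) = C1*exp(-li(b)/7)


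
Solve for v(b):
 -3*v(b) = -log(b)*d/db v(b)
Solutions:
 v(b) = C1*exp(3*li(b))


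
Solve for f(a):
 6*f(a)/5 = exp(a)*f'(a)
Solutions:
 f(a) = C1*exp(-6*exp(-a)/5)


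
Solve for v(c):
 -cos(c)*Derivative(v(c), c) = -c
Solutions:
 v(c) = C1 + Integral(c/cos(c), c)


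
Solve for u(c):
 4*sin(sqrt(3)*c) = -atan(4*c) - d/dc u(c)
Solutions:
 u(c) = C1 - c*atan(4*c) + log(16*c^2 + 1)/8 + 4*sqrt(3)*cos(sqrt(3)*c)/3


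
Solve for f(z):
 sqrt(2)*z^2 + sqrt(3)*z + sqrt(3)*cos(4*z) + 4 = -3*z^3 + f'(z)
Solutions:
 f(z) = C1 + 3*z^4/4 + sqrt(2)*z^3/3 + sqrt(3)*z^2/2 + 4*z + sqrt(3)*sin(4*z)/4


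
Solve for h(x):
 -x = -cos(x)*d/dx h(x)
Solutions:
 h(x) = C1 + Integral(x/cos(x), x)


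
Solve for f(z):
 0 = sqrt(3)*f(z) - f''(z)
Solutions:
 f(z) = C1*exp(-3^(1/4)*z) + C2*exp(3^(1/4)*z)


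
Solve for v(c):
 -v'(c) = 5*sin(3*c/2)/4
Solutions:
 v(c) = C1 + 5*cos(3*c/2)/6


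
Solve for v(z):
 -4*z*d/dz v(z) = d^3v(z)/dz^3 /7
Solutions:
 v(z) = C1 + Integral(C2*airyai(-28^(1/3)*z) + C3*airybi(-28^(1/3)*z), z)


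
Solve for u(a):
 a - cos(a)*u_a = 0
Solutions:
 u(a) = C1 + Integral(a/cos(a), a)


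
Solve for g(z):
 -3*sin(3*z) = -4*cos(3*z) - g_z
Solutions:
 g(z) = C1 - 4*sin(3*z)/3 - cos(3*z)


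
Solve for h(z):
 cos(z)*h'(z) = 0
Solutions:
 h(z) = C1


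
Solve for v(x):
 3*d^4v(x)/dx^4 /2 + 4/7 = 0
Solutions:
 v(x) = C1 + C2*x + C3*x^2 + C4*x^3 - x^4/63


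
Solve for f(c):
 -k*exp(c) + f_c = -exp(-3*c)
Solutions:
 f(c) = C1 + k*exp(c) + exp(-3*c)/3


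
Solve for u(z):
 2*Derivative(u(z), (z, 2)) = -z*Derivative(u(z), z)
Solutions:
 u(z) = C1 + C2*erf(z/2)


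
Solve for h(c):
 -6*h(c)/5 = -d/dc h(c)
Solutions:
 h(c) = C1*exp(6*c/5)


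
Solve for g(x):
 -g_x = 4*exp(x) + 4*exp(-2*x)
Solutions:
 g(x) = C1 - 4*exp(x) + 2*exp(-2*x)


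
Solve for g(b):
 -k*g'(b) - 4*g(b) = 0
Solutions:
 g(b) = C1*exp(-4*b/k)


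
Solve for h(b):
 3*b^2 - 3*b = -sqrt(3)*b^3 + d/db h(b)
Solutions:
 h(b) = C1 + sqrt(3)*b^4/4 + b^3 - 3*b^2/2


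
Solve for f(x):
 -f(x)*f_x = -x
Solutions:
 f(x) = -sqrt(C1 + x^2)
 f(x) = sqrt(C1 + x^2)


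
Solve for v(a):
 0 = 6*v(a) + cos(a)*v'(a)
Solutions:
 v(a) = C1*(sin(a)^3 - 3*sin(a)^2 + 3*sin(a) - 1)/(sin(a)^3 + 3*sin(a)^2 + 3*sin(a) + 1)


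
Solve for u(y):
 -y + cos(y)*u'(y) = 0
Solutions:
 u(y) = C1 + Integral(y/cos(y), y)


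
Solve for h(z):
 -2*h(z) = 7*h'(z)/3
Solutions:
 h(z) = C1*exp(-6*z/7)


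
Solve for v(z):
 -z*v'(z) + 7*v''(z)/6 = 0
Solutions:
 v(z) = C1 + C2*erfi(sqrt(21)*z/7)


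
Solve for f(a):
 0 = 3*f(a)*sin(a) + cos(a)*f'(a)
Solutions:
 f(a) = C1*cos(a)^3


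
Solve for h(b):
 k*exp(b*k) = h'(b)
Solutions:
 h(b) = C1 + exp(b*k)


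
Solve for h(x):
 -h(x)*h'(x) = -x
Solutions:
 h(x) = -sqrt(C1 + x^2)
 h(x) = sqrt(C1 + x^2)


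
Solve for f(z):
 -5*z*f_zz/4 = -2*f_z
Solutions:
 f(z) = C1 + C2*z^(13/5)


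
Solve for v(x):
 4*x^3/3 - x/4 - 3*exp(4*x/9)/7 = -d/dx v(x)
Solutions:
 v(x) = C1 - x^4/3 + x^2/8 + 27*exp(4*x/9)/28


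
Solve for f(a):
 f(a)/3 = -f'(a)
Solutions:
 f(a) = C1*exp(-a/3)


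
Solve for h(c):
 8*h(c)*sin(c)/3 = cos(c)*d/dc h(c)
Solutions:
 h(c) = C1/cos(c)^(8/3)


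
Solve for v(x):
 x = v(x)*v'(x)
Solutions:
 v(x) = -sqrt(C1 + x^2)
 v(x) = sqrt(C1 + x^2)


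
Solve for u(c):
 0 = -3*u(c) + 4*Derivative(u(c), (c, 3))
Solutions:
 u(c) = C3*exp(6^(1/3)*c/2) + (C1*sin(2^(1/3)*3^(5/6)*c/4) + C2*cos(2^(1/3)*3^(5/6)*c/4))*exp(-6^(1/3)*c/4)


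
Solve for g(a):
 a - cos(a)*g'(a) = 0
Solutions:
 g(a) = C1 + Integral(a/cos(a), a)


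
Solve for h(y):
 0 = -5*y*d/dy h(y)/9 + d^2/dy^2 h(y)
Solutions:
 h(y) = C1 + C2*erfi(sqrt(10)*y/6)


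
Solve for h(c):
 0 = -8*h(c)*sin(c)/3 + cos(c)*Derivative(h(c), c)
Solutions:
 h(c) = C1/cos(c)^(8/3)


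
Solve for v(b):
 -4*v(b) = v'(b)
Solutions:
 v(b) = C1*exp(-4*b)


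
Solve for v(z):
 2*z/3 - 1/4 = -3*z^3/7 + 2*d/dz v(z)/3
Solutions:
 v(z) = C1 + 9*z^4/56 + z^2/2 - 3*z/8


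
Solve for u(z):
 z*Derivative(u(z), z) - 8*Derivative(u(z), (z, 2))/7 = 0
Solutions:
 u(z) = C1 + C2*erfi(sqrt(7)*z/4)


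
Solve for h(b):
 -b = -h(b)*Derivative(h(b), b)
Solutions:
 h(b) = -sqrt(C1 + b^2)
 h(b) = sqrt(C1 + b^2)


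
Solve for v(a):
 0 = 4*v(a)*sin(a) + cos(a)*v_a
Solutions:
 v(a) = C1*cos(a)^4


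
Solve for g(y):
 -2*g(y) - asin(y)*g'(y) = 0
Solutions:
 g(y) = C1*exp(-2*Integral(1/asin(y), y))


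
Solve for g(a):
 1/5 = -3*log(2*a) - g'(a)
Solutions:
 g(a) = C1 - 3*a*log(a) - a*log(8) + 14*a/5


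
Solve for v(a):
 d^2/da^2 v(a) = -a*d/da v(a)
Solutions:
 v(a) = C1 + C2*erf(sqrt(2)*a/2)


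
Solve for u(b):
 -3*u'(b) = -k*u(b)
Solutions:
 u(b) = C1*exp(b*k/3)


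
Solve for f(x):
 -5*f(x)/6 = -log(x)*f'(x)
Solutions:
 f(x) = C1*exp(5*li(x)/6)


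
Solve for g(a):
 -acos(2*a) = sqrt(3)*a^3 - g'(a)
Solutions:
 g(a) = C1 + sqrt(3)*a^4/4 + a*acos(2*a) - sqrt(1 - 4*a^2)/2


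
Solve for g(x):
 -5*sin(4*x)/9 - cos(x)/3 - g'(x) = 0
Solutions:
 g(x) = C1 - sin(x)/3 + 5*cos(4*x)/36


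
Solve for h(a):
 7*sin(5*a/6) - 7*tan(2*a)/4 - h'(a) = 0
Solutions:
 h(a) = C1 + 7*log(cos(2*a))/8 - 42*cos(5*a/6)/5


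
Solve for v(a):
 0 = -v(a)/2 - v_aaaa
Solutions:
 v(a) = (C1*sin(2^(1/4)*a/2) + C2*cos(2^(1/4)*a/2))*exp(-2^(1/4)*a/2) + (C3*sin(2^(1/4)*a/2) + C4*cos(2^(1/4)*a/2))*exp(2^(1/4)*a/2)


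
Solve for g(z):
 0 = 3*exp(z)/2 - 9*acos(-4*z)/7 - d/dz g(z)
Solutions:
 g(z) = C1 - 9*z*acos(-4*z)/7 - 9*sqrt(1 - 16*z^2)/28 + 3*exp(z)/2


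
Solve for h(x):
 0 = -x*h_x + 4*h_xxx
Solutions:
 h(x) = C1 + Integral(C2*airyai(2^(1/3)*x/2) + C3*airybi(2^(1/3)*x/2), x)


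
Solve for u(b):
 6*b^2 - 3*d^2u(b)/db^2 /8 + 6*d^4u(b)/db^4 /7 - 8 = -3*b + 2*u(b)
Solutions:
 u(b) = C1*exp(-sqrt(6)*b*sqrt(21 + sqrt(21945))/24) + C2*exp(sqrt(6)*b*sqrt(21 + sqrt(21945))/24) + C3*sin(sqrt(6)*b*sqrt(-21 + sqrt(21945))/24) + C4*cos(sqrt(6)*b*sqrt(-21 + sqrt(21945))/24) + 3*b^2 + 3*b/2 - 41/8


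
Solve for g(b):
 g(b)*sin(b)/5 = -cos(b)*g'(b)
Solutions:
 g(b) = C1*cos(b)^(1/5)


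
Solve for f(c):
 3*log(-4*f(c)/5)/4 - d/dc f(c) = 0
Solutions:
 -4*Integral(1/(log(-_y) - log(5) + 2*log(2)), (_y, f(c)))/3 = C1 - c


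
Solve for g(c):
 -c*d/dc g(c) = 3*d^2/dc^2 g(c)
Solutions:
 g(c) = C1 + C2*erf(sqrt(6)*c/6)


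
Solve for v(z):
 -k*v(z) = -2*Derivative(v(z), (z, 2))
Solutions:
 v(z) = C1*exp(-sqrt(2)*sqrt(k)*z/2) + C2*exp(sqrt(2)*sqrt(k)*z/2)


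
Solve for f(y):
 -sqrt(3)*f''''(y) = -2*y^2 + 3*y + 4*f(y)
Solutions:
 f(y) = y^2/2 - 3*y/4 + (C1*sin(3^(7/8)*y/3) + C2*cos(3^(7/8)*y/3))*exp(-3^(7/8)*y/3) + (C3*sin(3^(7/8)*y/3) + C4*cos(3^(7/8)*y/3))*exp(3^(7/8)*y/3)


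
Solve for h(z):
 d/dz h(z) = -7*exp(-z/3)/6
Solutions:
 h(z) = C1 + 7*exp(-z/3)/2


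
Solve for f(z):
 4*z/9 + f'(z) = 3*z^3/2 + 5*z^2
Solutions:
 f(z) = C1 + 3*z^4/8 + 5*z^3/3 - 2*z^2/9


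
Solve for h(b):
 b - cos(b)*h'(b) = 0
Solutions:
 h(b) = C1 + Integral(b/cos(b), b)


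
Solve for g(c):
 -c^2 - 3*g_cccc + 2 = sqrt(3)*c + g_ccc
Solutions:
 g(c) = C1 + C2*c + C3*c^2 + C4*exp(-c/3) - c^5/60 + c^4*(6 - sqrt(3))/24 + c^3*(-16 + 3*sqrt(3))/6


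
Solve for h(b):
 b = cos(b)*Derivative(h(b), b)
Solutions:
 h(b) = C1 + Integral(b/cos(b), b)


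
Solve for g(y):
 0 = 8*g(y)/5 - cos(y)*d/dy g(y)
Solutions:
 g(y) = C1*(sin(y) + 1)^(4/5)/(sin(y) - 1)^(4/5)


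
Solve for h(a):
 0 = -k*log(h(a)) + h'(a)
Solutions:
 li(h(a)) = C1 + a*k


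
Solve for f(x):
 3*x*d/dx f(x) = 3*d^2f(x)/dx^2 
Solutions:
 f(x) = C1 + C2*erfi(sqrt(2)*x/2)


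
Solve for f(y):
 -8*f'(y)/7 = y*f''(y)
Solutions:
 f(y) = C1 + C2/y^(1/7)


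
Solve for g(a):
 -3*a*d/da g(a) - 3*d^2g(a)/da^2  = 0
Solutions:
 g(a) = C1 + C2*erf(sqrt(2)*a/2)


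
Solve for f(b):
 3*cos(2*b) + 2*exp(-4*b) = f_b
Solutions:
 f(b) = C1 + 3*sin(2*b)/2 - exp(-4*b)/2


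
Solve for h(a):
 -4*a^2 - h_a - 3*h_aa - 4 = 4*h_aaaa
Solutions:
 h(a) = C1 + C2*exp(-a*(-(1 + sqrt(2))^(1/3) + (1 + sqrt(2))^(-1/3))/4)*sin(sqrt(3)*a*((1 + sqrt(2))^(-1/3) + (1 + sqrt(2))^(1/3))/4) + C3*exp(-a*(-(1 + sqrt(2))^(1/3) + (1 + sqrt(2))^(-1/3))/4)*cos(sqrt(3)*a*((1 + sqrt(2))^(-1/3) + (1 + sqrt(2))^(1/3))/4) + C4*exp(a*(-(1 + sqrt(2))^(1/3) + (1 + sqrt(2))^(-1/3))/2) - 4*a^3/3 + 12*a^2 - 76*a


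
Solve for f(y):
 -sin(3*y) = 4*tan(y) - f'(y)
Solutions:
 f(y) = C1 - 4*log(cos(y)) - cos(3*y)/3


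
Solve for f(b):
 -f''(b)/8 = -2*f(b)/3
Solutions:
 f(b) = C1*exp(-4*sqrt(3)*b/3) + C2*exp(4*sqrt(3)*b/3)


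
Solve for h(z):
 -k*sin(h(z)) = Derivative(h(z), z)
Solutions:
 h(z) = -acos((-C1 - exp(2*k*z))/(C1 - exp(2*k*z))) + 2*pi
 h(z) = acos((-C1 - exp(2*k*z))/(C1 - exp(2*k*z)))


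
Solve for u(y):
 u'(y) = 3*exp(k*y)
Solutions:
 u(y) = C1 + 3*exp(k*y)/k


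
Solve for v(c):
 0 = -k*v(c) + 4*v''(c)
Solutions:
 v(c) = C1*exp(-c*sqrt(k)/2) + C2*exp(c*sqrt(k)/2)


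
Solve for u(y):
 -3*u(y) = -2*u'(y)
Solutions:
 u(y) = C1*exp(3*y/2)


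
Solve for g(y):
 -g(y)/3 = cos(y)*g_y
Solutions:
 g(y) = C1*(sin(y) - 1)^(1/6)/(sin(y) + 1)^(1/6)


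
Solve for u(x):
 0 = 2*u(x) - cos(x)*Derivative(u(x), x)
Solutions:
 u(x) = C1*(sin(x) + 1)/(sin(x) - 1)


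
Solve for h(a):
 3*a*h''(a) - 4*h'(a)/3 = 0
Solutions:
 h(a) = C1 + C2*a^(13/9)


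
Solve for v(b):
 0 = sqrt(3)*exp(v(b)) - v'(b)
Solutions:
 v(b) = log(-1/(C1 + sqrt(3)*b))


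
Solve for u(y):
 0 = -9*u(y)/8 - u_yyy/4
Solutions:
 u(y) = C3*exp(-6^(2/3)*y/2) + (C1*sin(3*2^(2/3)*3^(1/6)*y/4) + C2*cos(3*2^(2/3)*3^(1/6)*y/4))*exp(6^(2/3)*y/4)


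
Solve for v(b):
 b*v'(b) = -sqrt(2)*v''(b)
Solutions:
 v(b) = C1 + C2*erf(2^(1/4)*b/2)


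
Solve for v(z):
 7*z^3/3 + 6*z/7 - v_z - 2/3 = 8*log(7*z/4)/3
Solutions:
 v(z) = C1 + 7*z^4/12 + 3*z^2/7 - 8*z*log(z)/3 - 8*z*log(7)/3 + 2*z + 16*z*log(2)/3


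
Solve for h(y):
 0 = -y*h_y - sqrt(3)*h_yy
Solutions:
 h(y) = C1 + C2*erf(sqrt(2)*3^(3/4)*y/6)


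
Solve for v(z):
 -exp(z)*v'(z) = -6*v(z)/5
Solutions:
 v(z) = C1*exp(-6*exp(-z)/5)


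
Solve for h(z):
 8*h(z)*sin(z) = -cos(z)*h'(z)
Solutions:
 h(z) = C1*cos(z)^8


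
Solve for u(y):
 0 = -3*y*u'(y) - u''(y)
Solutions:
 u(y) = C1 + C2*erf(sqrt(6)*y/2)


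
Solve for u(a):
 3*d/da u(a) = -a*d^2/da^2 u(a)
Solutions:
 u(a) = C1 + C2/a^2


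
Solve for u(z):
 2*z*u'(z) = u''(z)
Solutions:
 u(z) = C1 + C2*erfi(z)


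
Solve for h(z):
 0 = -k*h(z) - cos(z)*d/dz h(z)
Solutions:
 h(z) = C1*exp(k*(log(sin(z) - 1) - log(sin(z) + 1))/2)


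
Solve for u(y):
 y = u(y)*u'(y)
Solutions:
 u(y) = -sqrt(C1 + y^2)
 u(y) = sqrt(C1 + y^2)


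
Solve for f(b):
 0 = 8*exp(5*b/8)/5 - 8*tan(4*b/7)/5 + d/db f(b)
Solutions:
 f(b) = C1 - 64*exp(5*b/8)/25 - 14*log(cos(4*b/7))/5


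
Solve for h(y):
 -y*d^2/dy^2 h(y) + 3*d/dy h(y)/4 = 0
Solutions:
 h(y) = C1 + C2*y^(7/4)


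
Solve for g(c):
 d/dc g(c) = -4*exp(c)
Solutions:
 g(c) = C1 - 4*exp(c)


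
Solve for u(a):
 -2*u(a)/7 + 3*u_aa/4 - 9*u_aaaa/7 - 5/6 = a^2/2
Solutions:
 u(a) = -7*a^2/4 + (C1*sin(2^(1/4)*sqrt(3)*a*sin(atan(sqrt(79)/7)/2)/3) + C2*cos(2^(1/4)*sqrt(3)*a*sin(atan(sqrt(79)/7)/2)/3))*exp(-2^(1/4)*sqrt(3)*a*cos(atan(sqrt(79)/7)/2)/3) + (C3*sin(2^(1/4)*sqrt(3)*a*sin(atan(sqrt(79)/7)/2)/3) + C4*cos(2^(1/4)*sqrt(3)*a*sin(atan(sqrt(79)/7)/2)/3))*exp(2^(1/4)*sqrt(3)*a*cos(atan(sqrt(79)/7)/2)/3) - 581/48


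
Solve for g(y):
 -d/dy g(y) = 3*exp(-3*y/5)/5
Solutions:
 g(y) = C1 + exp(-3*y/5)


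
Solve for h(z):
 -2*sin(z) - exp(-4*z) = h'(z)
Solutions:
 h(z) = C1 + 2*cos(z) + exp(-4*z)/4


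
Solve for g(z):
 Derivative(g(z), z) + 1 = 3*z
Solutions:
 g(z) = C1 + 3*z^2/2 - z


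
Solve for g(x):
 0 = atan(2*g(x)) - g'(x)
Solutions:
 Integral(1/atan(2*_y), (_y, g(x))) = C1 + x


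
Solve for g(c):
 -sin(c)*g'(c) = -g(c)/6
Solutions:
 g(c) = C1*(cos(c) - 1)^(1/12)/(cos(c) + 1)^(1/12)


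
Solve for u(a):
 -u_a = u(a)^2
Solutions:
 u(a) = 1/(C1 + a)


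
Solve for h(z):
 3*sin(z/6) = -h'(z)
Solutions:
 h(z) = C1 + 18*cos(z/6)


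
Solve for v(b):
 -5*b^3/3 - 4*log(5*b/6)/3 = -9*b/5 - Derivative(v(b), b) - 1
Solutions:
 v(b) = C1 + 5*b^4/12 - 9*b^2/10 + 4*b*log(b)/3 - 4*b*log(6)/3 - 7*b/3 + 4*b*log(5)/3


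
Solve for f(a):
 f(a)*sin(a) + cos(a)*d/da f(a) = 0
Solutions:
 f(a) = C1*cos(a)


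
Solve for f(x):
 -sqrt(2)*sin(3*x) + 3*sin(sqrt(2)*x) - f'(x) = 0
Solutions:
 f(x) = C1 + sqrt(2)*cos(3*x)/3 - 3*sqrt(2)*cos(sqrt(2)*x)/2


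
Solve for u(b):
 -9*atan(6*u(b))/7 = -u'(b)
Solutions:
 Integral(1/atan(6*_y), (_y, u(b))) = C1 + 9*b/7


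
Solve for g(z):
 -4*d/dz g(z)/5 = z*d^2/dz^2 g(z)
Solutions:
 g(z) = C1 + C2*z^(1/5)


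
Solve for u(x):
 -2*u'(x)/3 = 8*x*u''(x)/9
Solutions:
 u(x) = C1 + C2*x^(1/4)


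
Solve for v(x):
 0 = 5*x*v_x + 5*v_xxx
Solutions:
 v(x) = C1 + Integral(C2*airyai(-x) + C3*airybi(-x), x)


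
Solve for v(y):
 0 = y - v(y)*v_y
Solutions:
 v(y) = -sqrt(C1 + y^2)
 v(y) = sqrt(C1 + y^2)


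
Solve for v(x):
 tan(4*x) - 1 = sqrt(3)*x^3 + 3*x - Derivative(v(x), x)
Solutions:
 v(x) = C1 + sqrt(3)*x^4/4 + 3*x^2/2 + x + log(cos(4*x))/4


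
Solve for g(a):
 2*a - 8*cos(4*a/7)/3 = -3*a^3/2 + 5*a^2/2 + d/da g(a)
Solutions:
 g(a) = C1 + 3*a^4/8 - 5*a^3/6 + a^2 - 14*sin(4*a/7)/3


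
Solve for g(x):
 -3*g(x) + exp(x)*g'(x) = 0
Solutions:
 g(x) = C1*exp(-3*exp(-x))


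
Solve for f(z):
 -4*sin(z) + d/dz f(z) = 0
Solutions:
 f(z) = C1 - 4*cos(z)


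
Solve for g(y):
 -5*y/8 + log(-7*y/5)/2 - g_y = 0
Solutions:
 g(y) = C1 - 5*y^2/16 + y*log(-y)/2 + y*(-log(5) - 1/2 + log(35)/2)


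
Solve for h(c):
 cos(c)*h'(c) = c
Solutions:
 h(c) = C1 + Integral(c/cos(c), c)


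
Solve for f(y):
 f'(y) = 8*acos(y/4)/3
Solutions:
 f(y) = C1 + 8*y*acos(y/4)/3 - 8*sqrt(16 - y^2)/3


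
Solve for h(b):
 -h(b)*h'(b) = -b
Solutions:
 h(b) = -sqrt(C1 + b^2)
 h(b) = sqrt(C1 + b^2)


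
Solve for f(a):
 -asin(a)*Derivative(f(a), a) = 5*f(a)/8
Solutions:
 f(a) = C1*exp(-5*Integral(1/asin(a), a)/8)


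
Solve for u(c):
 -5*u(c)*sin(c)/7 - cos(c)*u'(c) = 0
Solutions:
 u(c) = C1*cos(c)^(5/7)


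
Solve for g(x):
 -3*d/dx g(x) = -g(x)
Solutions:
 g(x) = C1*exp(x/3)


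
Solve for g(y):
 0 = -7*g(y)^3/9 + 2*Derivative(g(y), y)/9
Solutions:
 g(y) = -sqrt(-1/(C1 + 7*y))
 g(y) = sqrt(-1/(C1 + 7*y))


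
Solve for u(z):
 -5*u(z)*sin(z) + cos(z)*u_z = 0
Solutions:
 u(z) = C1/cos(z)^5


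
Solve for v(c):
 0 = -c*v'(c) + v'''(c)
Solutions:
 v(c) = C1 + Integral(C2*airyai(c) + C3*airybi(c), c)


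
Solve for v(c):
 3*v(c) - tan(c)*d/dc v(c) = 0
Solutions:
 v(c) = C1*sin(c)^3


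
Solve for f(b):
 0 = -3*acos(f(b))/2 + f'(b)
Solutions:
 Integral(1/acos(_y), (_y, f(b))) = C1 + 3*b/2


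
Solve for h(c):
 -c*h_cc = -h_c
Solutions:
 h(c) = C1 + C2*c^2


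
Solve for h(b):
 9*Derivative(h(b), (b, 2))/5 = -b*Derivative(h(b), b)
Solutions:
 h(b) = C1 + C2*erf(sqrt(10)*b/6)


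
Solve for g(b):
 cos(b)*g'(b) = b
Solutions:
 g(b) = C1 + Integral(b/cos(b), b)


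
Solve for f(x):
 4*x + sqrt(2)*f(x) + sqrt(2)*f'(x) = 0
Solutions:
 f(x) = C1*exp(-x) - 2*sqrt(2)*x + 2*sqrt(2)


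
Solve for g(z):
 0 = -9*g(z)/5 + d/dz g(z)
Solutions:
 g(z) = C1*exp(9*z/5)


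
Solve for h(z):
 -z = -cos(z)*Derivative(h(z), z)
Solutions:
 h(z) = C1 + Integral(z/cos(z), z)


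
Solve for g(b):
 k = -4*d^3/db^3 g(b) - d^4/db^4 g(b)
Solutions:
 g(b) = C1 + C2*b + C3*b^2 + C4*exp(-4*b) - b^3*k/24


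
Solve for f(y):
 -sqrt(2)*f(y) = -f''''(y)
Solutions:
 f(y) = C1*exp(-2^(1/8)*y) + C2*exp(2^(1/8)*y) + C3*sin(2^(1/8)*y) + C4*cos(2^(1/8)*y)


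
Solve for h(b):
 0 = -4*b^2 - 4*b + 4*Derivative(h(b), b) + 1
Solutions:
 h(b) = C1 + b^3/3 + b^2/2 - b/4


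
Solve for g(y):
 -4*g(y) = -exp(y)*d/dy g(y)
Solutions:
 g(y) = C1*exp(-4*exp(-y))


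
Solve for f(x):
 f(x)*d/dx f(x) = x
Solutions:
 f(x) = -sqrt(C1 + x^2)
 f(x) = sqrt(C1 + x^2)


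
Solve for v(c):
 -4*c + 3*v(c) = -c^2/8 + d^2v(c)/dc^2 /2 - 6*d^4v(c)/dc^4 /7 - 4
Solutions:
 v(c) = -c^2/24 + 4*c/3 + (C1*sin(2^(3/4)*7^(1/4)*c*sin(atan(sqrt(1967)/7)/2)/2) + C2*cos(2^(3/4)*7^(1/4)*c*sin(atan(sqrt(1967)/7)/2)/2))*exp(-2^(3/4)*7^(1/4)*c*cos(atan(sqrt(1967)/7)/2)/2) + (C3*sin(2^(3/4)*7^(1/4)*c*sin(atan(sqrt(1967)/7)/2)/2) + C4*cos(2^(3/4)*7^(1/4)*c*sin(atan(sqrt(1967)/7)/2)/2))*exp(2^(3/4)*7^(1/4)*c*cos(atan(sqrt(1967)/7)/2)/2) - 97/72


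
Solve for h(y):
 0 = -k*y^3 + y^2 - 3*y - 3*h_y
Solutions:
 h(y) = C1 - k*y^4/12 + y^3/9 - y^2/2


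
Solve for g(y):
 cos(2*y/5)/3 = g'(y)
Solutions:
 g(y) = C1 + 5*sin(2*y/5)/6


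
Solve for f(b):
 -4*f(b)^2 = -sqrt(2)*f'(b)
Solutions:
 f(b) = -1/(C1 + 2*sqrt(2)*b)


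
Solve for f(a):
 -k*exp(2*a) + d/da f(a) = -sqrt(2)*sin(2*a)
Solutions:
 f(a) = C1 + k*exp(2*a)/2 + sqrt(2)*cos(2*a)/2


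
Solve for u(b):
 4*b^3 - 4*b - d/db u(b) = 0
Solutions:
 u(b) = C1 + b^4 - 2*b^2


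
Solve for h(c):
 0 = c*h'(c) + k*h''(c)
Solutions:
 h(c) = C1 + C2*sqrt(k)*erf(sqrt(2)*c*sqrt(1/k)/2)


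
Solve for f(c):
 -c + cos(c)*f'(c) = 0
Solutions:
 f(c) = C1 + Integral(c/cos(c), c)


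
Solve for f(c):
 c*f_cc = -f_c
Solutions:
 f(c) = C1 + C2*log(c)


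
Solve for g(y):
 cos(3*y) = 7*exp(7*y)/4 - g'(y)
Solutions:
 g(y) = C1 + exp(7*y)/4 - sin(3*y)/3


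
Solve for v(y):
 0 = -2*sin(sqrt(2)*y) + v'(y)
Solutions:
 v(y) = C1 - sqrt(2)*cos(sqrt(2)*y)


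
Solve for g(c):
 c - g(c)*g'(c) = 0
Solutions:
 g(c) = -sqrt(C1 + c^2)
 g(c) = sqrt(C1 + c^2)


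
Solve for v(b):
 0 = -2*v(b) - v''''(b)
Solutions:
 v(b) = (C1*sin(2^(3/4)*b/2) + C2*cos(2^(3/4)*b/2))*exp(-2^(3/4)*b/2) + (C3*sin(2^(3/4)*b/2) + C4*cos(2^(3/4)*b/2))*exp(2^(3/4)*b/2)


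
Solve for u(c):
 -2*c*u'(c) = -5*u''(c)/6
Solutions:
 u(c) = C1 + C2*erfi(sqrt(30)*c/5)


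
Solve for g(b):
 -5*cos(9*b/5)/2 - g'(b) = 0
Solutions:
 g(b) = C1 - 25*sin(9*b/5)/18


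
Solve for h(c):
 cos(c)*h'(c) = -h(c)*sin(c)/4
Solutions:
 h(c) = C1*cos(c)^(1/4)


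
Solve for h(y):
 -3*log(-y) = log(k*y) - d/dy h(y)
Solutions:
 h(y) = C1 + y*(log(-k) - 4) + 4*y*log(-y)


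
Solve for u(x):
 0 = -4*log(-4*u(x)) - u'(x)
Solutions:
 Integral(1/(log(-_y) + 2*log(2)), (_y, u(x)))/4 = C1 - x


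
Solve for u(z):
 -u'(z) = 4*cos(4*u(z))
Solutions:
 u(z) = -asin((C1 + exp(32*z))/(C1 - exp(32*z)))/4 + pi/4
 u(z) = asin((C1 + exp(32*z))/(C1 - exp(32*z)))/4


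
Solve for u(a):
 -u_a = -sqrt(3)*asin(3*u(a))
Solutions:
 Integral(1/asin(3*_y), (_y, u(a))) = C1 + sqrt(3)*a


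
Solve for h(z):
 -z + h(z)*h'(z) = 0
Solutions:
 h(z) = -sqrt(C1 + z^2)
 h(z) = sqrt(C1 + z^2)


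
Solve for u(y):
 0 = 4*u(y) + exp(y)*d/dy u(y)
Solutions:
 u(y) = C1*exp(4*exp(-y))


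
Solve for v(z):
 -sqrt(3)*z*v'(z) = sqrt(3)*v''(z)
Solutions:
 v(z) = C1 + C2*erf(sqrt(2)*z/2)


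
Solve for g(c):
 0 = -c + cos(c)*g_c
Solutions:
 g(c) = C1 + Integral(c/cos(c), c)


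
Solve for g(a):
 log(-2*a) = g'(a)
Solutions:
 g(a) = C1 + a*log(-a) + a*(-1 + log(2))


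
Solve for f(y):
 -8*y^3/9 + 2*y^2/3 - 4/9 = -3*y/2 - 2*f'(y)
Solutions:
 f(y) = C1 + y^4/9 - y^3/9 - 3*y^2/8 + 2*y/9


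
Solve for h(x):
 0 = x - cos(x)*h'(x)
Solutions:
 h(x) = C1 + Integral(x/cos(x), x)


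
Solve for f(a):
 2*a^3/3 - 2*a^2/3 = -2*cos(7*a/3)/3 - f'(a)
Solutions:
 f(a) = C1 - a^4/6 + 2*a^3/9 - 2*sin(7*a/3)/7


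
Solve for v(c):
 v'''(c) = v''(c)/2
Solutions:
 v(c) = C1 + C2*c + C3*exp(c/2)


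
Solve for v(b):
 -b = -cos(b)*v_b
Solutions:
 v(b) = C1 + Integral(b/cos(b), b)


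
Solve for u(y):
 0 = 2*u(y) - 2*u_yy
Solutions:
 u(y) = C1*exp(-y) + C2*exp(y)


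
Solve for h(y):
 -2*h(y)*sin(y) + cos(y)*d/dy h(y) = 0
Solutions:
 h(y) = C1/cos(y)^2


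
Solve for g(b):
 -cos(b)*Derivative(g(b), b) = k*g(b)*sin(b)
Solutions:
 g(b) = C1*exp(k*log(cos(b)))


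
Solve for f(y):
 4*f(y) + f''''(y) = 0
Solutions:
 f(y) = (C1*sin(y) + C2*cos(y))*exp(-y) + (C3*sin(y) + C4*cos(y))*exp(y)


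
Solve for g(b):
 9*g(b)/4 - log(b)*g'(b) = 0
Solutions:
 g(b) = C1*exp(9*li(b)/4)


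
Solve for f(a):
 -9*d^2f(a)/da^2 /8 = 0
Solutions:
 f(a) = C1 + C2*a


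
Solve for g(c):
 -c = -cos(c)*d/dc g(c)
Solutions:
 g(c) = C1 + Integral(c/cos(c), c)


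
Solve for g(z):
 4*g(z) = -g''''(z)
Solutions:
 g(z) = (C1*sin(z) + C2*cos(z))*exp(-z) + (C3*sin(z) + C4*cos(z))*exp(z)


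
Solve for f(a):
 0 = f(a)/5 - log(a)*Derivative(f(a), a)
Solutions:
 f(a) = C1*exp(li(a)/5)


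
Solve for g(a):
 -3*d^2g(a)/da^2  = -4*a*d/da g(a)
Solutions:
 g(a) = C1 + C2*erfi(sqrt(6)*a/3)


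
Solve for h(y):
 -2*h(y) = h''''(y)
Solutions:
 h(y) = (C1*sin(2^(3/4)*y/2) + C2*cos(2^(3/4)*y/2))*exp(-2^(3/4)*y/2) + (C3*sin(2^(3/4)*y/2) + C4*cos(2^(3/4)*y/2))*exp(2^(3/4)*y/2)


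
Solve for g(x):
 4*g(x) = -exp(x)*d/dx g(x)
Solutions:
 g(x) = C1*exp(4*exp(-x))


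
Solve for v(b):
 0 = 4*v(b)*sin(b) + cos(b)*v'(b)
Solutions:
 v(b) = C1*cos(b)^4


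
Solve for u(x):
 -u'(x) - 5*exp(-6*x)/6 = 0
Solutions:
 u(x) = C1 + 5*exp(-6*x)/36


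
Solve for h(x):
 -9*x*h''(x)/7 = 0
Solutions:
 h(x) = C1 + C2*x


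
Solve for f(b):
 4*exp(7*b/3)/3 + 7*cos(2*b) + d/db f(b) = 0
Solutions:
 f(b) = C1 - 4*exp(7*b/3)/7 - 7*sin(2*b)/2


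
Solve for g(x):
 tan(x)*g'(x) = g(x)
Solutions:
 g(x) = C1*sin(x)


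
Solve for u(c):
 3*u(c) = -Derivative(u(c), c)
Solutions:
 u(c) = C1*exp(-3*c)


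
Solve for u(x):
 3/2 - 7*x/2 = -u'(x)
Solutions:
 u(x) = C1 + 7*x^2/4 - 3*x/2


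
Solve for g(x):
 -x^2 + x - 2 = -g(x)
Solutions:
 g(x) = x^2 - x + 2


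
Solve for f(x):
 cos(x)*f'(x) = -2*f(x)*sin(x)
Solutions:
 f(x) = C1*cos(x)^2


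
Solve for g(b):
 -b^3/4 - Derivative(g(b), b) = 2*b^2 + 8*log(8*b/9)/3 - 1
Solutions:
 g(b) = C1 - b^4/16 - 2*b^3/3 - 8*b*log(b)/3 - 8*b*log(2) + 11*b/3 + 16*b*log(3)/3


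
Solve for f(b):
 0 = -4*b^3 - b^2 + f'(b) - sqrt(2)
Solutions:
 f(b) = C1 + b^4 + b^3/3 + sqrt(2)*b


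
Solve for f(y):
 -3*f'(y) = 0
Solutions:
 f(y) = C1


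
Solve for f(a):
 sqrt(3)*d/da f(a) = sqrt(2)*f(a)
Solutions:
 f(a) = C1*exp(sqrt(6)*a/3)


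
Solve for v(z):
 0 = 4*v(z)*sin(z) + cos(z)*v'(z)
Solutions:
 v(z) = C1*cos(z)^4


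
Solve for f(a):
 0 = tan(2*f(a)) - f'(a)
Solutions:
 f(a) = -asin(C1*exp(2*a))/2 + pi/2
 f(a) = asin(C1*exp(2*a))/2


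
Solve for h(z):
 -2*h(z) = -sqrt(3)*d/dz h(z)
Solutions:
 h(z) = C1*exp(2*sqrt(3)*z/3)


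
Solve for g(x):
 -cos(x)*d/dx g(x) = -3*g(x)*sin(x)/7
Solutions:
 g(x) = C1/cos(x)^(3/7)


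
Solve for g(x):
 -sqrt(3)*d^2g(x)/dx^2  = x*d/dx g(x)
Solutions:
 g(x) = C1 + C2*erf(sqrt(2)*3^(3/4)*x/6)


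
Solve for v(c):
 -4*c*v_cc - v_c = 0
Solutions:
 v(c) = C1 + C2*c^(3/4)


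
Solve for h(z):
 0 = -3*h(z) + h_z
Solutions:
 h(z) = C1*exp(3*z)


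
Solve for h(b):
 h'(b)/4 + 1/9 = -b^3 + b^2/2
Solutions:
 h(b) = C1 - b^4 + 2*b^3/3 - 4*b/9


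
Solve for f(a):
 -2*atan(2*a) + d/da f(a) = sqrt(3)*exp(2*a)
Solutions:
 f(a) = C1 + 2*a*atan(2*a) + sqrt(3)*exp(2*a)/2 - log(4*a^2 + 1)/2


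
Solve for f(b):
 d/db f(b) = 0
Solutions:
 f(b) = C1


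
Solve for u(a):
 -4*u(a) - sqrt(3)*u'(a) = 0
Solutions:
 u(a) = C1*exp(-4*sqrt(3)*a/3)


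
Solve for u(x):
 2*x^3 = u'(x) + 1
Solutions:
 u(x) = C1 + x^4/2 - x


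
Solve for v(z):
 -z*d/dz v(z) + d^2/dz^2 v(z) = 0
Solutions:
 v(z) = C1 + C2*erfi(sqrt(2)*z/2)


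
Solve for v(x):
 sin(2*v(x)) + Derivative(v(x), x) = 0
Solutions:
 v(x) = pi - acos((-C1 - exp(4*x))/(C1 - exp(4*x)))/2
 v(x) = acos((-C1 - exp(4*x))/(C1 - exp(4*x)))/2


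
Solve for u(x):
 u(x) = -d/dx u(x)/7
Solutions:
 u(x) = C1*exp(-7*x)


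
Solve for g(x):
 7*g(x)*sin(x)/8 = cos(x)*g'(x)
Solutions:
 g(x) = C1/cos(x)^(7/8)


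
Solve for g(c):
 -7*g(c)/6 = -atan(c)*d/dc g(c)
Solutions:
 g(c) = C1*exp(7*Integral(1/atan(c), c)/6)


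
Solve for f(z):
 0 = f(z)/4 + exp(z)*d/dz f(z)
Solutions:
 f(z) = C1*exp(exp(-z)/4)


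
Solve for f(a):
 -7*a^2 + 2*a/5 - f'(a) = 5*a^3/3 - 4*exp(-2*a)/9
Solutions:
 f(a) = C1 - 5*a^4/12 - 7*a^3/3 + a^2/5 - 2*exp(-2*a)/9


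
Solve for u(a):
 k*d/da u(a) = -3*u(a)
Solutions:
 u(a) = C1*exp(-3*a/k)


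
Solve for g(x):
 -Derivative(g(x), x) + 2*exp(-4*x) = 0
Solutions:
 g(x) = C1 - exp(-4*x)/2


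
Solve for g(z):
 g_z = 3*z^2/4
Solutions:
 g(z) = C1 + z^3/4


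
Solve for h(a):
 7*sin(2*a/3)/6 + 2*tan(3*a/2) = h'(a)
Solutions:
 h(a) = C1 - 4*log(cos(3*a/2))/3 - 7*cos(2*a/3)/4


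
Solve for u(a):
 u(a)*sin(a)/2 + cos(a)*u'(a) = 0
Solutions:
 u(a) = C1*sqrt(cos(a))


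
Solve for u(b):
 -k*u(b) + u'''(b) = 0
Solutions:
 u(b) = C1*exp(b*k^(1/3)) + C2*exp(b*k^(1/3)*(-1 + sqrt(3)*I)/2) + C3*exp(-b*k^(1/3)*(1 + sqrt(3)*I)/2)


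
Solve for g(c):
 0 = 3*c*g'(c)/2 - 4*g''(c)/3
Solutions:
 g(c) = C1 + C2*erfi(3*c/4)


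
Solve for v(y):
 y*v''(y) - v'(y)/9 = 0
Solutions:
 v(y) = C1 + C2*y^(10/9)


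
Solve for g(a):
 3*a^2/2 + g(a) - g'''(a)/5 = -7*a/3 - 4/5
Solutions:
 g(a) = C3*exp(5^(1/3)*a) - 3*a^2/2 - 7*a/3 + (C1*sin(sqrt(3)*5^(1/3)*a/2) + C2*cos(sqrt(3)*5^(1/3)*a/2))*exp(-5^(1/3)*a/2) - 4/5


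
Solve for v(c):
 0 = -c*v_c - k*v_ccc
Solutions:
 v(c) = C1 + Integral(C2*airyai(c*(-1/k)^(1/3)) + C3*airybi(c*(-1/k)^(1/3)), c)


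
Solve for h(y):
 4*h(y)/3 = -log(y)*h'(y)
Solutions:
 h(y) = C1*exp(-4*li(y)/3)


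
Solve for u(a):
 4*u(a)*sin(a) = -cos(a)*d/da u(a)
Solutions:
 u(a) = C1*cos(a)^4


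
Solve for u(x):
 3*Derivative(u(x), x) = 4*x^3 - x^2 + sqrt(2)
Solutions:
 u(x) = C1 + x^4/3 - x^3/9 + sqrt(2)*x/3


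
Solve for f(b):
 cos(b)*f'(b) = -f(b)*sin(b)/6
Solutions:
 f(b) = C1*cos(b)^(1/6)


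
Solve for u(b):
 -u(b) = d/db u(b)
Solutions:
 u(b) = C1*exp(-b)


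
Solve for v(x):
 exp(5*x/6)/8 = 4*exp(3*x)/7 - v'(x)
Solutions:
 v(x) = C1 - 3*exp(5*x/6)/20 + 4*exp(3*x)/21


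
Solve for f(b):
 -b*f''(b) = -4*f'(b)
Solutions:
 f(b) = C1 + C2*b^5


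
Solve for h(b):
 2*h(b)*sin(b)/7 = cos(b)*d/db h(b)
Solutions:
 h(b) = C1/cos(b)^(2/7)


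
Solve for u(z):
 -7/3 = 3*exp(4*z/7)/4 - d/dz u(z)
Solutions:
 u(z) = C1 + 7*z/3 + 21*exp(4*z/7)/16


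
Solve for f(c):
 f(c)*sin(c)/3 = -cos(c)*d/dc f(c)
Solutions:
 f(c) = C1*cos(c)^(1/3)


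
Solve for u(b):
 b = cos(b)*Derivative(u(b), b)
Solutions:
 u(b) = C1 + Integral(b/cos(b), b)


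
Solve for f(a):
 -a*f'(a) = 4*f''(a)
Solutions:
 f(a) = C1 + C2*erf(sqrt(2)*a/4)


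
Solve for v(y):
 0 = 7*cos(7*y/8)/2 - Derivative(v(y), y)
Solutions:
 v(y) = C1 + 4*sin(7*y/8)


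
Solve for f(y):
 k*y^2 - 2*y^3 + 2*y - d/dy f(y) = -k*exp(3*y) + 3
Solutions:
 f(y) = C1 + k*y^3/3 + k*exp(3*y)/3 - y^4/2 + y^2 - 3*y


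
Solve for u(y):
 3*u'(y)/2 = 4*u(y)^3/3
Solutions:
 u(y) = -3*sqrt(2)*sqrt(-1/(C1 + 8*y))/2
 u(y) = 3*sqrt(2)*sqrt(-1/(C1 + 8*y))/2


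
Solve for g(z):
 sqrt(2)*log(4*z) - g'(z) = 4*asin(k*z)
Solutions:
 g(z) = C1 + sqrt(2)*z*(log(z) - 1) + 2*sqrt(2)*z*log(2) - 4*Piecewise((z*asin(k*z) + sqrt(-k^2*z^2 + 1)/k, Ne(k, 0)), (0, True))


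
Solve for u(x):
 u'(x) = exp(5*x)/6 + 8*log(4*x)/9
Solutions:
 u(x) = C1 + 8*x*log(x)/9 + 8*x*(-1 + 2*log(2))/9 + exp(5*x)/30


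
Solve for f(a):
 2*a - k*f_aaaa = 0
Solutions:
 f(a) = C1 + C2*a + C3*a^2 + C4*a^3 + a^5/(60*k)


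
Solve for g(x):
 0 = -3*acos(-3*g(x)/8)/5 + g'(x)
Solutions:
 Integral(1/acos(-3*_y/8), (_y, g(x))) = C1 + 3*x/5


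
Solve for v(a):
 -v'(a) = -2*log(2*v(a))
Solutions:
 -Integral(1/(log(_y) + log(2)), (_y, v(a)))/2 = C1 - a


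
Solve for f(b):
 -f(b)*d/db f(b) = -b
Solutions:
 f(b) = -sqrt(C1 + b^2)
 f(b) = sqrt(C1 + b^2)


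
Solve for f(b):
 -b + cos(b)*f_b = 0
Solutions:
 f(b) = C1 + Integral(b/cos(b), b)


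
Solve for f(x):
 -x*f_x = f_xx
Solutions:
 f(x) = C1 + C2*erf(sqrt(2)*x/2)


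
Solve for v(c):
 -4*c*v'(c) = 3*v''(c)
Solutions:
 v(c) = C1 + C2*erf(sqrt(6)*c/3)


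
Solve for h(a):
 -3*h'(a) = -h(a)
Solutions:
 h(a) = C1*exp(a/3)


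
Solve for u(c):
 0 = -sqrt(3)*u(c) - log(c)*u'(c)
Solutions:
 u(c) = C1*exp(-sqrt(3)*li(c))


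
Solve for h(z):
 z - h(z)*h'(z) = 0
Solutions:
 h(z) = -sqrt(C1 + z^2)
 h(z) = sqrt(C1 + z^2)


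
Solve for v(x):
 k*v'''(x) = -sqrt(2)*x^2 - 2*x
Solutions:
 v(x) = C1 + C2*x + C3*x^2 - sqrt(2)*x^5/(60*k) - x^4/(12*k)


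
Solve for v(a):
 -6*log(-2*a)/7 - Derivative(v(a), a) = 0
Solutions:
 v(a) = C1 - 6*a*log(-a)/7 + 6*a*(1 - log(2))/7


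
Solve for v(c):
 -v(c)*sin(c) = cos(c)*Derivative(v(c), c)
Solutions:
 v(c) = C1*cos(c)
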